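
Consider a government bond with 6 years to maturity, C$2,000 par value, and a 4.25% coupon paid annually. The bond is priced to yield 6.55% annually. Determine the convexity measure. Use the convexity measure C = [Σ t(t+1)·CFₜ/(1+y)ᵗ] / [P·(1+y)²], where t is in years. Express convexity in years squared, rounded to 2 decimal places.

31.95

With y = 0.0655:
  t   CF        PV=CF/(1+0.0655)^t    t·PV        t(t+1)·PV
  1        85.00        79.7748        79.7748         159.5495
  2        85.00        74.8707       149.7414         449.2243
  3        85.00        70.2682       210.8045         843.2179
  4        85.00        65.9485       263.7941       1,318.9706
  5        85.00        61.8944       309.4722       1,856.8333
  6     2,085.00     1,424.9031     8,549.4187      59,845.9307
  Σ                  1,777.6597     9,563.0057      64,473.7263
P = 1,777.6597.
Convexity = Σ t(t+1)·PV / [P·(1+y)²] = 64,473.7263 / (1,777.6597 × 1.135290) = 31.94679.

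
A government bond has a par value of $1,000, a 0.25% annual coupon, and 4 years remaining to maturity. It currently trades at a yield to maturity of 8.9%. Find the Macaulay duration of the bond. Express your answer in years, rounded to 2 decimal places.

Periodic yield y = 0.089. Discount each cash flow and weight by its year:
  t   CF        PV=CF/(1+0.089)^t    t·PV
  1         2.50         2.2957         2.2957
  2         2.50         2.1081         4.2161
  3         2.50         1.9358         5.8073
  4     1,002.50       712.8085     2,851.2340
  Σ                    719.1480     2,863.5531
Price P = Σ PV = 719.1480.
Macaulay duration = Σ(t·PV) / P = 2,863.5531 / 719.1480 = 3.98187 years.

3.98 years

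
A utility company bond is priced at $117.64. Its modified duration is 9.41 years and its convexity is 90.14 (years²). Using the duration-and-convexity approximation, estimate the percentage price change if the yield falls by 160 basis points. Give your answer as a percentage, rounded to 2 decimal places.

+16.21%

Duration effect: -D_mod·Δy = -9.41 × (-0.016) = +0.150560
Convexity effect: ½·C·(Δy)² = 0.5 × 90.14 × (-0.016)² = +0.01153792
ΔP/P ≈ +0.150560 + 0.01153792 = +0.16209792
= +16.209792%.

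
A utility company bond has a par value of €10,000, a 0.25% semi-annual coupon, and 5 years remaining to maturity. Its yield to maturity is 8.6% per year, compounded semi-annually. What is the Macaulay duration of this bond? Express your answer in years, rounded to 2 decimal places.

Periodic yield y = 0.043. Discount each cash flow and weight by its period:
  t   CF        PV=CF/(1+0.043)^t    t·PV
  1        12.50        11.9847        11.9847
  2        12.50        11.4906        22.9811
  3        12.50        11.0168        33.0505
  4        12.50        10.5626        42.2506
  5        12.50        10.1272        50.6359
  6        12.50         9.7097        58.2580
  7        12.50         9.3094        65.1655
  8        12.50         8.9256        71.4045
  9        12.50         8.5576        77.0183
  10   10,012.50     6,572.0286    65,720.2860
  Σ                  6,663.7127    66,153.0351
Price P = Σ PV = 6,663.7127.
Macaulay duration = Σ(t·PV) / P = 66,153.0351 / 6,663.7127 = 9.92735 half-year periods.
In years: 9.92735 / 2 = 4.96368 years.

4.96 years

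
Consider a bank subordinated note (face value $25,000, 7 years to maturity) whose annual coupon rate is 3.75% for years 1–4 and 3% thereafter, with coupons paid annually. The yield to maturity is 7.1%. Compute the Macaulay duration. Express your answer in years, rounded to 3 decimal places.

Periodic yield y = 0.071. Discount each cash flow and weight by its year:
  t   CF        PV=CF/(1+0.071)^t    t·PV
  1       937.50       875.3501       875.3501
  2       937.50       817.3204     1,634.6408
  3       937.50       763.1376     2,289.4129
  4       937.50       712.5468     2,850.1872
  5       750.00       532.2478     2,661.2392
  6       750.00       496.9634     2,981.7806
  7    25,750.00    15,931.2898   111,519.0285
  Σ                 20,128.8560   124,811.6394
Price P = Σ PV = 20,128.8560.
Macaulay duration = Σ(t·PV) / P = 124,811.6394 / 20,128.8560 = 6.20063 years.

6.201 years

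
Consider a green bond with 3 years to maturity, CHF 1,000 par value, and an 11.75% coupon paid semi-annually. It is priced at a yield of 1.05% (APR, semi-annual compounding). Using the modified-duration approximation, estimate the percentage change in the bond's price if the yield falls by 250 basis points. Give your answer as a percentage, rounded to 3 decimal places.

+6.638%

Periodic yield y = 0.00525. Modified duration first:
  t   CF        PV=CF/(1+0.00525)^t    t·PV
  1        58.75        58.4432        58.4432
  2        58.75        58.1379       116.2759
  3        58.75        57.8343       173.5030
  4        58.75        57.5323       230.1291
  5        58.75        57.2318       286.1590
  6     1,058.75     1,026.0037     6,156.0223
  Σ                  1,315.1832     7,020.5324
P = 1,315.1832; D_Mac = 5.33806 half-year periods = 2.66903 yrs; D_mod = 2.66903/(1+0.00525) = 2.65509 yrs.
ΔP/P ≈ -D_mod · Δy = -2.65509 × (-0.025) = +0.066377 = +6.6377%.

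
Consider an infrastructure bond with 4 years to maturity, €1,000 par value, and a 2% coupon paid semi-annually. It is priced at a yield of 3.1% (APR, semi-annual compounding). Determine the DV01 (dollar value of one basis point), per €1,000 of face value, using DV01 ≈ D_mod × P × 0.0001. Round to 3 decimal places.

€0.365

Periodic yield y = 0.0155.
  t   CF        PV=CF/(1+0.0155)^t    t·PV
  1        10.00         9.8474         9.8474
  2        10.00         9.6971        19.3941
  3        10.00         9.5491        28.6472
  4        10.00         9.4033        37.6132
  5        10.00         9.2598        46.2989
  6        10.00         9.1184        54.7106
  7        10.00         8.9793        62.8548
  8     1,010.00       893.0627     7,144.5016
  Σ                    958.9170     7,403.8678
P = 958.9170; D_Mac = 7.72107 half-year periods = 3.86054 yrs; D_mod = 3.80161 yrs.
DV01 ≈ 3.80161 × 958.9170 × 0.0001 = 0.364543.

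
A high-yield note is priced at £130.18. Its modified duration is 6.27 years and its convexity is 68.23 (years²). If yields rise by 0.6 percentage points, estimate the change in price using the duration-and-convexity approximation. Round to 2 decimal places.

Duration effect: -D_mod·Δy = -6.27 × (+0.006) = -0.037620
Convexity effect: ½·C·(Δy)² = 0.5 × 68.23 × (0.006)² = +0.00122814
ΔP/P ≈ -0.037620 + 0.00122814 = -0.03639186
ΔP ≈ 130.18 × (-0.03639186) = -4.7374923348.

-£4.74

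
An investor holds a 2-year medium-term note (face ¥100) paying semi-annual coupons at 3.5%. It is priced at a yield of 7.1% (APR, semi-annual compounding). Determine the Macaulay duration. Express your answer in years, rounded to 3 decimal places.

1.947 years

Periodic yield y = 0.0355. Discount each cash flow and weight by its period:
  t   CF        PV=CF/(1+0.0355)^t    t·PV
  1         1.75         1.6900         1.6900
  2         1.75         1.6321         3.2641
  3         1.75         1.5761         4.7283
  4       101.75        88.4981       353.9924
  Σ                     93.3963       363.6749
Price P = Σ PV = 93.3963.
Macaulay duration = Σ(t·PV) / P = 363.6749 / 93.3963 = 3.89389 half-year periods.
In years: 3.89389 / 2 = 1.94695 years.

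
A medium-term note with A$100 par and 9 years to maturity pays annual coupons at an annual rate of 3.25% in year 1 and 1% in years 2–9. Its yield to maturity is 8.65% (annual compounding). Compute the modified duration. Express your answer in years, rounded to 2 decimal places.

7.55 years

Periodic yield y = 0.0865. First find Macaulay duration:
  t   CF        PV=CF/(1+0.0865)^t    t·PV
  1         3.25         2.9913         2.9913
  2         1.00         0.8471         1.6942
  3         1.00         0.7797         2.3390
  4         1.00         0.7176         2.8704
  5         1.00         0.6605         3.3023
  6         1.00         0.6079         3.6473
  7         1.00         0.5595         3.9164
  8         1.00         0.5149         4.1196
  9       101.00        47.8689       430.8204
  Σ                     55.5474       455.7010
P = 55.5474; Macaulay duration = 455.7010 / 55.5474 = 8.20383 years.
Modified duration = D_Mac / (1 + y) = 8.20383 / 1.0865 = 7.55069 years.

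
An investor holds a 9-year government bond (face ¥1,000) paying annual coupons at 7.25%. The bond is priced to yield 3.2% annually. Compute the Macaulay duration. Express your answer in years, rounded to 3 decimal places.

Periodic yield y = 0.032. Discount each cash flow and weight by its year:
  t   CF        PV=CF/(1+0.032)^t    t·PV
  1        72.50        70.2519        70.2519
  2        72.50        68.0736       136.1472
  3        72.50        65.9628       197.8883
  4        72.50        63.9174       255.6697
  5        72.50        61.9355       309.6774
  6        72.50        60.0150       360.0900
  7        72.50        58.1541       407.0785
  8        72.50        56.3508       450.8068
  9     1,072.50       807.7557     7,269.8012
  Σ                  1,312.4168     9,457.4110
Price P = Σ PV = 1,312.4168.
Macaulay duration = Σ(t·PV) / P = 9,457.4110 / 1,312.4168 = 7.20610 years.

7.206 years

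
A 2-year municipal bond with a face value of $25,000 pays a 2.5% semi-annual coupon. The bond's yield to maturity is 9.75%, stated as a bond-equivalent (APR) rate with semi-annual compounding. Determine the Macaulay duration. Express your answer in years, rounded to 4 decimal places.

1.9602 years

Periodic yield y = 0.04875. Discount each cash flow and weight by its period:
  t   CF        PV=CF/(1+0.04875)^t    t·PV
  1       312.50       297.9738       297.9738
  2       312.50       284.1228       568.2456
  3       312.50       270.9157       812.7470
  4    25,312.50    20,924.1173    83,696.4690
  Σ                 21,777.1295    85,375.4354
Price P = Σ PV = 21,777.1295.
Macaulay duration = Σ(t·PV) / P = 85,375.4354 / 21,777.1295 = 3.92042 half-year periods.
In years: 3.92042 / 2 = 1.96021 years.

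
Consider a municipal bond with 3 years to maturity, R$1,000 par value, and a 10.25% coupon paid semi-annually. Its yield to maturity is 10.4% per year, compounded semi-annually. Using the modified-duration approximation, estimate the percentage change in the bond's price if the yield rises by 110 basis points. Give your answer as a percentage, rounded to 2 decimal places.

Periodic yield y = 0.052. Modified duration first:
  t   CF        PV=CF/(1+0.052)^t    t·PV
  1        51.25        48.7167        48.7167
  2        51.25        46.3087        92.6174
  3        51.25        44.0197       132.0590
  4        51.25        41.8438       167.3751
  5        51.25        39.7755       198.8773
  6     1,051.25       775.5532     4,653.3189
  Σ                    996.2175     5,292.9644
P = 996.2175; D_Mac = 5.31306 half-year periods = 2.65653 yrs; D_mod = 2.65653/(1+0.052) = 2.52522 yrs.
ΔP/P ≈ -D_mod · Δy = -2.52522 × (+0.011) = -0.027777 = -2.7777%.

-2.78%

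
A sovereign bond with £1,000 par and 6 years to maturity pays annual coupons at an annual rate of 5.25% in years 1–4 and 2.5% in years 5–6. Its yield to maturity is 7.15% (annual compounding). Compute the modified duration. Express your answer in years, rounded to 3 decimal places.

Periodic yield y = 0.0715. First find Macaulay duration:
  t   CF        PV=CF/(1+0.0715)^t    t·PV
  1        52.50        48.9967        48.9967
  2        52.50        45.7272        91.4545
  3        52.50        42.6759       128.0277
  4        52.50        39.8282       159.3128
  5        25.00        17.7002        88.5012
  6     1,025.00       677.2840     4,063.7040
  Σ                    872.2123     4,579.9969
P = 872.2123; Macaulay duration = 4,579.9969 / 872.2123 = 5.25101 years.
Modified duration = D_Mac / (1 + y) = 5.25101 / 1.0715 = 4.90062 years.

4.901 years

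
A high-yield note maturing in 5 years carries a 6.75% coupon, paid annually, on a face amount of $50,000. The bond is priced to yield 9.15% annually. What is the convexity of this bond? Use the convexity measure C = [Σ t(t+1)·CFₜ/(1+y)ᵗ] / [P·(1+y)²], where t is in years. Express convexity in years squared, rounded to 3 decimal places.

With y = 0.0915:
  t   CF        PV=CF/(1+0.0915)^t    t·PV        t(t+1)·PV
  1     3,375.00     3,092.0751     3,092.0751       6,184.1503
  2     3,375.00     2,832.8677     5,665.7355      16,997.2064
  3     3,375.00     2,595.3896     7,786.1687      31,144.6750
  4     3,375.00     2,377.8191     9,511.2765      47,556.3826
  5    53,375.00    34,452.3768   172,261.8838   1,033,571.3026
  Σ                 45,350.5283   198,317.1396   1,135,453.7169
P = 45,350.5283.
Convexity = Σ t(t+1)·PV / [P·(1+y)²] = 1,135,453.7169 / (45,350.5283 × 1.191372) = 21.01549.

21.015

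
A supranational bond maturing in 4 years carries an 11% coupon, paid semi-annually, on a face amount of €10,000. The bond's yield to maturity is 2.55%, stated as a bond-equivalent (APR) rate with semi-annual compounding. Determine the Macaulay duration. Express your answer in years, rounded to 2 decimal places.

Periodic yield y = 0.01275. Discount each cash flow and weight by its period:
  t   CF        PV=CF/(1+0.01275)^t    t·PV
  1       550.00       543.0758       543.0758
  2       550.00       536.2387     1,072.4775
  3       550.00       529.4878     1,588.4633
  4       550.00       522.8218     2,091.2872
  5       550.00       516.2397     2,581.1987
  6       550.00       509.7405     3,058.4433
  7       550.00       503.3232     3,523.2622
  8    10,550.00     9,533.1065    76,264.8520
  Σ                 13,194.0340    90,723.0599
Price P = Σ PV = 13,194.0340.
Macaulay duration = Σ(t·PV) / P = 90,723.0599 / 13,194.0340 = 6.87607 half-year periods.
In years: 6.87607 / 2 = 3.43803 years.

3.44 years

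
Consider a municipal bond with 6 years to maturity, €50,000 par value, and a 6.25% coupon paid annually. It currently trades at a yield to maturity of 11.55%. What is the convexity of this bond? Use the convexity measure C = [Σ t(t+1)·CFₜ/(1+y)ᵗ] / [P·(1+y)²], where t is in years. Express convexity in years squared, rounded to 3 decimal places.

26.820

With y = 0.1155:
  t   CF        PV=CF/(1+0.1155)^t    t·PV        t(t+1)·PV
  1     3,125.00     2,801.4343     2,801.4343       5,602.8687
  2     3,125.00     2,511.3710     5,022.7420      15,068.2259
  3     3,125.00     2,251.3411     6,754.0233      27,016.0931
  4     3,125.00     2,018.2350     8,072.9398      40,364.6991
  5     3,125.00     1,809.2649     9,046.3243      54,277.9458
  6    53,125.00    27,572.8397   165,437.0380   1,158,059.2657
  Σ                 38,964.4859   197,134.5016   1,300,389.0982
P = 38,964.4859.
Convexity = Σ t(t+1)·PV / [P·(1+y)²] = 1,300,389.0982 / (38,964.4859 × 1.244340) = 26.82040.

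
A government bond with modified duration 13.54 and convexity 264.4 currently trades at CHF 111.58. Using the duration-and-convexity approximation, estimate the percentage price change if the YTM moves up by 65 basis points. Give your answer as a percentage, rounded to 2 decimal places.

Duration effect: -D_mod·Δy = -13.54 × (+0.0065) = -0.088010
Convexity effect: ½·C·(Δy)² = 0.5 × 264.4 × (0.0065)² = +0.00558545
ΔP/P ≈ -0.088010 + 0.00558545 = -0.08242455
= -8.242455%.

-8.24%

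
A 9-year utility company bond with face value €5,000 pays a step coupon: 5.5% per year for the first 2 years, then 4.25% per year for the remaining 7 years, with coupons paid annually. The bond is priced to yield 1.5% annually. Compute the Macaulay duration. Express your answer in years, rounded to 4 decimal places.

Periodic yield y = 0.015. Discount each cash flow and weight by its year:
  t   CF        PV=CF/(1+0.015)^t    t·PV
  1       275.00       270.9360       270.9360
  2       275.00       266.9320       533.8640
  3       212.50       203.2174       609.6521
  4       212.50       200.2141       800.8566
  5       212.50       197.2553       986.2766
  6       212.50       194.3402     1,166.0413
  7       212.50       191.4682     1,340.2774
  8       212.50       188.6386     1,509.1089
  9     5,212.50     4,558.8121    41,029.3085
  Σ                  6,271.8138    48,246.3212
Price P = Σ PV = 6,271.8138.
Macaulay duration = Σ(t·PV) / P = 48,246.3212 / 6,271.8138 = 7.69256 years.

7.6926 years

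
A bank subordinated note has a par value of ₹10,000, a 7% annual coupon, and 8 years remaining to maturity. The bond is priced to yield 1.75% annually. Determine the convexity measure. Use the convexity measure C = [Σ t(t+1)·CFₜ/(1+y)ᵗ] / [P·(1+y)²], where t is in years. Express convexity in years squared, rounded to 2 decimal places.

54.08

With y = 0.0175:
  t   CF        PV=CF/(1+0.0175)^t    t·PV        t(t+1)·PV
  1       700.00       687.9607       687.9607       1,375.9214
  2       700.00       676.1284     1,352.2569       4,056.7706
  3       700.00       664.4997     1,993.4991       7,973.9963
  4       700.00       653.0710     2,612.2838      13,061.4191
  5       700.00       641.8388     3,209.1939      19,255.1633
  6       700.00       630.7998     3,784.7987      26,493.5907
  7       700.00       619.9506     4,339.6545      34,717.2360
  8    10,700.00     9,313.4038    74,507.2307     670,565.0759
  Σ                 13,887.6528    92,486.8782     777,499.1733
P = 13,887.6528.
Convexity = Σ t(t+1)·PV / [P·(1+y)²] = 777,499.1733 / (13,887.6528 × 1.035306) = 54.07571.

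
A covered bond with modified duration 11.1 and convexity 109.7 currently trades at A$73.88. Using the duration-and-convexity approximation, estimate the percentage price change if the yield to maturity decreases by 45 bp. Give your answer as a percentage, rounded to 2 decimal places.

+5.11%

Duration effect: -D_mod·Δy = -11.1 × (-0.0045) = +0.049950
Convexity effect: ½·C·(Δy)² = 0.5 × 109.7 × (-0.0045)² = +0.0011107125
ΔP/P ≈ +0.049950 + 0.0011107125 = +0.0510607125
= +5.10607125%.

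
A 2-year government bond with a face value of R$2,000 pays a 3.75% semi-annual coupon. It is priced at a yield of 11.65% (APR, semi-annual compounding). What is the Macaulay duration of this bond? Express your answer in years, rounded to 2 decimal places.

1.94 years

Periodic yield y = 0.05825. Discount each cash flow and weight by its period:
  t   CF        PV=CF/(1+0.05825)^t    t·PV
  1        37.50        35.4359        35.4359
  2        37.50        33.4853        66.9707
  3        37.50        31.6422        94.9265
  4     2,037.50     1,624.5927     6,498.3710
  Σ                  1,725.1561     6,695.7041
Price P = Σ PV = 1,725.1561.
Macaulay duration = Σ(t·PV) / P = 6,695.7041 / 1,725.1561 = 3.88122 half-year periods.
In years: 3.88122 / 2 = 1.94061 years.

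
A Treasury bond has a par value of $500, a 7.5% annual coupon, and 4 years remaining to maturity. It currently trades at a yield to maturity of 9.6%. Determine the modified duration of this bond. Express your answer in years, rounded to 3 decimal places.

3.271 years

Periodic yield y = 0.096. First find Macaulay duration:
  t   CF        PV=CF/(1+0.096)^t    t·PV
  1        37.50        34.2153        34.2153
  2        37.50        31.2184        62.4367
  3        37.50        28.4839        85.4517
  4       537.50       372.5086     1,490.0342
  Σ                    466.4262     1,672.1380
P = 466.4262; Macaulay duration = 1,672.1380 / 466.4262 = 3.58500 years.
Modified duration = D_Mac / (1 + y) = 3.58500 / 1.096 = 3.27099 years.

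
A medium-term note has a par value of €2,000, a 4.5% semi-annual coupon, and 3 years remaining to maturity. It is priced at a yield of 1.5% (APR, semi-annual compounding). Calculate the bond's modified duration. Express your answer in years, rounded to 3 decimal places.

Periodic yield y = 0.0075. First find Macaulay duration:
  t   CF        PV=CF/(1+0.0075)^t    t·PV
  1        45.00        44.6650        44.6650
  2        45.00        44.3325        88.6650
  3        45.00        44.0025       132.0075
  4        45.00        43.6749       174.6998
  5        45.00        43.3498       216.7491
  6     2,045.00     1,955.3431    11,732.0589
  Σ                  2,175.3679    12,388.8452
P = 2,175.3679; Macaulay duration = 12,388.8452 / 2,175.3679 = 5.69506 half-year periods = 2.84753 years.
Modified duration = D_Mac / (1 + y) = 2.84753 / 1.0075 = 2.82633 years.

2.826 years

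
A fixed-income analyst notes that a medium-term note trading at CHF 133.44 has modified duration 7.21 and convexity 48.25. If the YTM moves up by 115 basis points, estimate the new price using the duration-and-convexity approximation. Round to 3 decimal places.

Duration effect: -D_mod·Δy = -7.21 × (+0.0115) = -0.082915
Convexity effect: ½·C·(Δy)² = 0.5 × 48.25 × (0.0115)² = +0.00319053125
ΔP/P ≈ -0.082915 + 0.00319053125 = -0.07972446875
New price ≈ 133.44 × (1 - 0.07972446875) = 122.80156689.

CHF 122.802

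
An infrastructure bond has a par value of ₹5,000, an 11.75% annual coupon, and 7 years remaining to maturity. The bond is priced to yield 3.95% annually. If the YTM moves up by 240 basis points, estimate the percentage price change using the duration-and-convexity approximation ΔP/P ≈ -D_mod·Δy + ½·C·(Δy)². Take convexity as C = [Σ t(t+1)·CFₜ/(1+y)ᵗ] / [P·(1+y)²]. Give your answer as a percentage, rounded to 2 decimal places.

-11.59%

With y = 0.0395:
  t   CF        PV=CF/(1+0.0395)^t    t·PV        t(t+1)·PV
  1       587.50       565.1756       565.1756       1,130.3511
  2       587.50       543.6994     1,087.3989       3,262.1966
  3       587.50       523.0394     1,569.1181       6,276.4726
  4       587.50       503.1644     2,012.6576      10,063.2878
  5       587.50       484.0446     2,420.2231      14,521.3388
  6       587.50       465.6514     2,793.9084      19,557.3586
  7     5,587.50     4,260.3579    29,822.5050     238,580.0402
  Σ                  7,345.1327    40,270.9867     293,391.0457
P = 7,345.1327; D_Mac = 5.48268 yrs; D_mod = 5.27434 yrs; C = 36.96564.
Duration effect: -5.27434 × (+0.024) = -0.126584
Convexity effect: 0.5 × 36.96564 × (0.024)² = +0.0106461
ΔP/P ≈ -0.126584 + 0.0106461 = -0.115938 = -11.5938%.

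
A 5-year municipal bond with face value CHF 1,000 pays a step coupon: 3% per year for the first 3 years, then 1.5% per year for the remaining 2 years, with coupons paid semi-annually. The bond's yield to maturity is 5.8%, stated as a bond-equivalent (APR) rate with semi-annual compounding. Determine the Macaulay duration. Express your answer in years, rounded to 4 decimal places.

4.6655 years

Periodic yield y = 0.029. Discount each cash flow and weight by its period:
  t   CF        PV=CF/(1+0.029)^t    t·PV
  1        15.00        14.5773        14.5773
  2        15.00        14.1664        28.3329
  3        15.00        13.7672        41.3016
  4        15.00        13.3792        53.5168
  5        15.00        13.0021        65.0106
  6        15.00        12.6357        75.8141
  7         7.50         6.1398        42.9785
  8         7.50         5.9668        47.7340
  9         7.50         5.7986        52.1874
  10    1,007.50       756.9920     7,569.9203
  Σ                    856.4251     7,991.3735
Price P = Σ PV = 856.4251.
Macaulay duration = Σ(t·PV) / P = 7,991.3735 / 856.4251 = 9.33108 half-year periods.
In years: 9.33108 / 2 = 4.66554 years.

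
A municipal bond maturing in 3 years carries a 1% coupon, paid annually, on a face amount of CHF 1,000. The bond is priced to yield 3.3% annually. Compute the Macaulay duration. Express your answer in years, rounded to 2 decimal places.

Periodic yield y = 0.033. Discount each cash flow and weight by its year:
  t   CF        PV=CF/(1+0.033)^t    t·PV
  1        10.00         9.6805         9.6805
  2        10.00         9.3713        18.7426
  3     1,010.00       916.2635     2,748.7906
  Σ                    935.3154     2,777.2138
Price P = Σ PV = 935.3154.
Macaulay duration = Σ(t·PV) / P = 2,777.2138 / 935.3154 = 2.96928 years.

2.97 years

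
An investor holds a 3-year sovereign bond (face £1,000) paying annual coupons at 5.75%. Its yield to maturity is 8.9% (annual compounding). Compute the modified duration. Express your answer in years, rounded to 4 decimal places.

Periodic yield y = 0.089. First find Macaulay duration:
  t   CF        PV=CF/(1+0.089)^t    t·PV
  1        57.50        52.8007        52.8007
  2        57.50        48.4855        96.9710
  3     1,057.50       818.8356     2,456.5069
  Σ                    920.1219     2,606.2787
P = 920.1219; Macaulay duration = 2,606.2787 / 920.1219 = 2.83254 years.
Modified duration = D_Mac / (1 + y) = 2.83254 / 1.089 = 2.60104 years.

2.6010 years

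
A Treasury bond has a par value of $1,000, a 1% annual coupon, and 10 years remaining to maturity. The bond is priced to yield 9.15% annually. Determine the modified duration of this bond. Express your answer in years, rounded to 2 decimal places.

8.53 years

Periodic yield y = 0.0915. First find Macaulay duration:
  t   CF        PV=CF/(1+0.0915)^t    t·PV
  1        10.00         9.1617         9.1617
  2        10.00         8.3937        16.7874
  3        10.00         7.6900        23.0701
  4        10.00         7.0454        28.1816
  5        10.00         6.4548        32.2739
  6        10.00         5.9137        35.4821
  7        10.00         5.4179        37.9255
  8        10.00         4.9638        39.7100
  9        10.00         4.5476        40.9288
  10    1,010.00       420.8080     4,208.0799
  Σ                    480.3966     4,471.6009
P = 480.3966; Macaulay duration = 4,471.6009 / 480.3966 = 9.30814 years.
Modified duration = D_Mac / (1 + y) = 9.30814 / 1.0915 = 8.52785 years.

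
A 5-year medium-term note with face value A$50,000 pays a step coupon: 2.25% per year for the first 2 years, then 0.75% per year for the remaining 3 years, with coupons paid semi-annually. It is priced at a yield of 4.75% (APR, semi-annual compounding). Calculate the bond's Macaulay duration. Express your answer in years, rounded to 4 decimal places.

Periodic yield y = 0.02375. Discount each cash flow and weight by its period:
  t   CF        PV=CF/(1+0.02375)^t    t·PV
  1       562.50       549.4505       549.4505
  2       562.50       536.7038     1,073.4077
  3       562.50       524.2528     1,572.7585
  4       562.50       512.0907     2,048.3627
  5       187.50       166.7369       833.6845
  6       187.50       162.8688       977.2125
  7       187.50       159.0904     1,113.6325
  8       187.50       155.3996     1,243.1970
  9       187.50       151.7945     1,366.1505
  10   50,187.50    39,687.7442   396,877.4421
  Σ                 42,606.1322   407,655.2985
Price P = Σ PV = 42,606.1322.
Macaulay duration = Σ(t·PV) / P = 407,655.2985 / 42,606.1322 = 9.56800 half-year periods.
In years: 9.56800 / 2 = 4.78400 years.

4.7840 years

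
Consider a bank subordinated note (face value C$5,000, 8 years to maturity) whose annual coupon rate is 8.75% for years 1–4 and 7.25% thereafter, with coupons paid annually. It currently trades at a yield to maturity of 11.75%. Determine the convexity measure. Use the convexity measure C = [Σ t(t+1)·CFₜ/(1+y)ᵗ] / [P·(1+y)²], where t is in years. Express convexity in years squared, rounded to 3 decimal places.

With y = 0.1175:
  t   CF        PV=CF/(1+0.1175)^t    t·PV        t(t+1)·PV
  1       437.50       391.4989       391.4989         782.9978
  2       437.50       350.3346       700.6691       2,102.0074
  3       437.50       313.4985       940.4955       3,761.9820
  4       437.50       280.5356     1,122.1423       5,610.7113
  5       362.50       208.0034     1,040.0168       6,240.1008
  6       362.50       186.1328     1,116.7966       7,817.5760
  7       362.50       166.5618     1,165.9323       9,327.4583
  8     5,362.50     2,204.8906    17,639.1250     158,752.1250
  Σ                  4,101.4560    24,116.6764     194,394.9585
P = 4,101.4560.
Convexity = Σ t(t+1)·PV / [P·(1+y)²] = 194,394.9585 / (4,101.4560 × 1.248806) = 37.95350.

37.954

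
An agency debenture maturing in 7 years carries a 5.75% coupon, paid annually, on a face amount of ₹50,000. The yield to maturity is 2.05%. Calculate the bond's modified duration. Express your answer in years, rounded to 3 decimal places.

5.954 years

Periodic yield y = 0.0205. First find Macaulay duration:
  t   CF        PV=CF/(1+0.0205)^t    t·PV
  1     2,875.00     2,817.2464     2,817.2464
  2     2,875.00     2,760.6531     5,521.3061
  3     2,875.00     2,705.1965     8,115.5896
  4     2,875.00     2,650.8540    10,603.4161
  5     2,875.00     2,597.6032    12,988.0158
  6     2,875.00     2,545.4220    15,272.5320
  7    52,875.00    45,873.2296   321,112.6074
  Σ                 61,950.2049   376,430.7135
P = 61,950.2049; Macaulay duration = 376,430.7135 / 61,950.2049 = 6.07634 years.
Modified duration = D_Mac / (1 + y) = 6.07634 / 1.0205 = 5.95428 years.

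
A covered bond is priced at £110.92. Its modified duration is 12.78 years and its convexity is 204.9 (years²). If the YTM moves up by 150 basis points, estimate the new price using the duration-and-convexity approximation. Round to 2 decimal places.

£92.21

Duration effect: -D_mod·Δy = -12.78 × (+0.015) = -0.191700
Convexity effect: ½·C·(Δy)² = 0.5 × 204.9 × (0.015)² = +0.02305125
ΔP/P ≈ -0.191700 + 0.02305125 = -0.16864875
New price ≈ 110.92 × (1 - 0.16864875) = 92.21348065.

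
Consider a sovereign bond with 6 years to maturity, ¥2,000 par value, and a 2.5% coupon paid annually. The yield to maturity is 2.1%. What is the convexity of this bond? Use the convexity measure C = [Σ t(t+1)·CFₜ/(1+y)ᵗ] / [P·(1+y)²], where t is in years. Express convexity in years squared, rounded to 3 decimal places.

37.171

With y = 0.021:
  t   CF        PV=CF/(1+0.021)^t    t·PV        t(t+1)·PV
  1        50.00        48.9716        48.9716          97.9432
  2        50.00        47.9643        95.9287         287.7861
  3        50.00        46.9778       140.9334         563.7337
  4        50.00        46.0116       184.0463         920.2314
  5        50.00        45.0652       225.3260       1,351.9560
  6     2,050.00     1,809.6701    10,858.0205      76,006.1438
  Σ                  2,044.6606    11,553.2265      79,227.7941
P = 2,044.6606.
Convexity = Σ t(t+1)·PV / [P·(1+y)²] = 79,227.7941 / (2,044.6606 × 1.042441) = 37.17105.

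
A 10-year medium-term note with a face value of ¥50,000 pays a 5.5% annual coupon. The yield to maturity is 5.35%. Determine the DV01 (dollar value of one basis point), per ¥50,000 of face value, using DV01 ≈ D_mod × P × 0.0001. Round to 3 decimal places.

Periodic yield y = 0.0535.
  t   CF        PV=CF/(1+0.0535)^t    t·PV
  1     2,750.00     2,610.3465     2,610.3465
  2     2,750.00     2,477.7850     4,955.5699
  3     2,750.00     2,351.9554     7,055.8661
  4     2,750.00     2,232.5158     8,930.0631
  5     2,750.00     2,119.1417    10,595.7084
  6     2,750.00     2,011.5251    12,069.1505
  7     2,750.00     1,909.3736    13,365.6152
  8     2,750.00     1,812.4097    14,499.2775
  9     2,750.00     1,720.3699    15,483.3291
  10   52,750.00    31,323.9891   313,239.8913
  Σ                 50,569.4116   402,804.8175
P = 50,569.4116; D_Mac = 7.96538 yrs; D_mod = 7.56088 yrs.
DV01 ≈ 7.56088 × 50,569.4116 × 0.0001 = 38.234914.

¥38.235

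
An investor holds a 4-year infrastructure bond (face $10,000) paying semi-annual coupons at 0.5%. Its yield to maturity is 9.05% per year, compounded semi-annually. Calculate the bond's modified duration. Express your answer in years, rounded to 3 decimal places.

Periodic yield y = 0.04525. First find Macaulay duration:
  t   CF        PV=CF/(1+0.04525)^t    t·PV
  1        25.00        23.9177        23.9177
  2        25.00        22.8823        45.7646
  3        25.00        21.8917        65.6751
  4        25.00        20.9440        83.7759
  5        25.00        20.0373       100.1865
  6        25.00        19.1699       115.0192
  7        25.00        18.3400       128.3798
  8    10,025.00     7,035.9537    56,287.6294
  Σ                  7,183.1365    56,850.3483
P = 7,183.1365; Macaulay duration = 56,850.3483 / 7,183.1365 = 7.91442 half-year periods = 3.95721 years.
Modified duration = D_Mac / (1 + y) = 3.95721 / 1.04525 = 3.78590 years.

3.786 years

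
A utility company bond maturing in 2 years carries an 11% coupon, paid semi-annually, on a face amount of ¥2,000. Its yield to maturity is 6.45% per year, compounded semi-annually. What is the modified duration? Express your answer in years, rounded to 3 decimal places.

1.798 years

Periodic yield y = 0.03225. First find Macaulay duration:
  t   CF        PV=CF/(1+0.03225)^t    t·PV
  1       110.00       106.5633       106.5633
  2       110.00       103.2340       206.4681
  3       110.00       100.0088       300.0263
  4     2,110.00     1,858.4158     7,433.6632
  Σ                  2,168.2219     8,046.7209
P = 2,168.2219; Macaulay duration = 8,046.7209 / 2,168.2219 = 3.71121 half-year periods = 1.85560 years.
Modified duration = D_Mac / (1 + y) = 1.85560 / 1.03225 = 1.79763 years.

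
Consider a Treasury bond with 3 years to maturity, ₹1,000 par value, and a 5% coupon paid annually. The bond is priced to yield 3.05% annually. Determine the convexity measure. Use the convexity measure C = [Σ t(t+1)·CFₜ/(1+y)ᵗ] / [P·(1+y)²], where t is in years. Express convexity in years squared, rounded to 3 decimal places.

With y = 0.0305:
  t   CF        PV=CF/(1+0.0305)^t    t·PV        t(t+1)·PV
  1        50.00        48.5201        48.5201          97.0403
  2        50.00        47.0841        94.1681         282.5044
  3     1,050.00       959.5007     2,878.5022      11,514.0088
  Σ                  1,055.1049     3,021.1905      11,893.5535
P = 1,055.1049.
Convexity = Σ t(t+1)·PV / [P·(1+y)²] = 11,893.5535 / (1,055.1049 × 1.061930) = 10.61500.

10.615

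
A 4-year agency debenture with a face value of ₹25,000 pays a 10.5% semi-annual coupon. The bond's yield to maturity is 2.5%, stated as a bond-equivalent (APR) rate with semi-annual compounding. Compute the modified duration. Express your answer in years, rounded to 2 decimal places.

3.41 years

Periodic yield y = 0.0125. First find Macaulay duration:
  t   CF        PV=CF/(1+0.0125)^t    t·PV
  1     1,312.50     1,296.2963     1,296.2963
  2     1,312.50     1,280.2926     2,560.5853
  3     1,312.50     1,264.4866     3,793.4597
  4     1,312.50     1,248.8756     4,995.5024
  5     1,312.50     1,233.4574     6,167.2870
  6     1,312.50     1,218.2295     7,309.3771
  7     1,312.50     1,203.1897     8,422.3276
  8    26,312.50    23,823.2966   190,586.3730
  Σ                 32,568.1243   225,131.2083
P = 32,568.1243; Macaulay duration = 225,131.2083 / 32,568.1243 = 6.91262 half-year periods = 3.45631 years.
Modified duration = D_Mac / (1 + y) = 3.45631 / 1.0125 = 3.41364 years.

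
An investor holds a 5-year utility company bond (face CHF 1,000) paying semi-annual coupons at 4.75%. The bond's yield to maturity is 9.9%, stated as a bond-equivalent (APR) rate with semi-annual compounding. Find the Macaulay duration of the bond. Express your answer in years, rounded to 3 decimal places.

4.438 years

Periodic yield y = 0.0495. Discount each cash flow and weight by its period:
  t   CF        PV=CF/(1+0.0495)^t    t·PV
  1        23.75        22.6298        22.6298
  2        23.75        21.5625        43.1250
  3        23.75        20.5455        61.6364
  4        23.75        19.5764        78.3058
  5        23.75        18.6531        93.2656
  6        23.75        17.7733       106.6400
  7        23.75        16.9351       118.5454
  8        23.75        16.1363       129.0904
  9        23.75        15.3752       138.3771
  10    1,023.75       631.4944     6,314.9437
  Σ                    800.6816     7,106.5592
Price P = Σ PV = 800.6816.
Macaulay duration = Σ(t·PV) / P = 7,106.5592 / 800.6816 = 8.87564 half-year periods.
In years: 8.87564 / 2 = 4.43782 years.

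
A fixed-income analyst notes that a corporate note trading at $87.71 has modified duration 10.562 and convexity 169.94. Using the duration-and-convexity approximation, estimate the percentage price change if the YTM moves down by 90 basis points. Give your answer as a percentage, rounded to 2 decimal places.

+10.19%

Duration effect: -D_mod·Δy = -10.562 × (-0.009) = +0.095058
Convexity effect: ½·C·(Δy)² = 0.5 × 169.94 × (-0.009)² = +0.00688257
ΔP/P ≈ +0.095058 + 0.00688257 = +0.10194057
= +10.194057%.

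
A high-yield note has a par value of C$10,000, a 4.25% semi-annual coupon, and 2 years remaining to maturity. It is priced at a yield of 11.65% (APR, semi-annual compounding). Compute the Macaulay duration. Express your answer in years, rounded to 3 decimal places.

Periodic yield y = 0.05825. Discount each cash flow and weight by its period:
  t   CF        PV=CF/(1+0.05825)^t    t·PV
  1       212.50       200.8032       200.8032
  2       212.50       189.7503       379.5005
  3       212.50       179.3057       537.9171
  4    10,212.50     8,142.8974    32,571.5895
  Σ                  8,712.7565    33,689.8103
Price P = Σ PV = 8,712.7565.
Macaulay duration = Σ(t·PV) / P = 33,689.8103 / 8,712.7565 = 3.86672 half-year periods.
In years: 3.86672 / 2 = 1.93336 years.

1.933 years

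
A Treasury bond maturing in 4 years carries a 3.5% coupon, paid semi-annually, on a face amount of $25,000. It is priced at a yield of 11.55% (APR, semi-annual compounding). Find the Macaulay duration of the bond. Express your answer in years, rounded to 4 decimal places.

3.7219 years

Periodic yield y = 0.05775. Discount each cash flow and weight by its period:
  t   CF        PV=CF/(1+0.05775)^t    t·PV
  1       437.50       413.6138       413.6138
  2       437.50       391.0317       782.0634
  3       437.50       369.6826     1,109.0477
  4       437.50       349.4990     1,397.9959
  5       437.50       330.4174     1,652.0869
  6       437.50       312.3776     1,874.2655
  7       437.50       295.3227     2,067.2588
  8    25,437.50    16,233.4248   129,867.3987
  Σ                 18,695.3696   139,163.7308
Price P = Σ PV = 18,695.3696.
Macaulay duration = Σ(t·PV) / P = 139,163.7308 / 18,695.3696 = 7.44375 half-year periods.
In years: 7.44375 / 2 = 3.72188 years.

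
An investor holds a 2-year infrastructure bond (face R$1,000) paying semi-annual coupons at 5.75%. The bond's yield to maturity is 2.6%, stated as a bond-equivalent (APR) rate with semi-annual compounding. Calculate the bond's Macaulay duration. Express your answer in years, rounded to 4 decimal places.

Periodic yield y = 0.013. Discount each cash flow and weight by its period:
  t   CF        PV=CF/(1+0.013)^t    t·PV
  1        28.75        28.3810        28.3810
  2        28.75        28.0168        56.0337
  3        28.75        27.6573        82.9718
  4     1,028.75       976.9494     3,907.7976
  Σ                  1,061.0045     4,075.1841
Price P = Σ PV = 1,061.0045.
Macaulay duration = Σ(t·PV) / P = 4,075.1841 / 1,061.0045 = 3.84087 half-year periods.
In years: 3.84087 / 2 = 1.92044 years.

1.9204 years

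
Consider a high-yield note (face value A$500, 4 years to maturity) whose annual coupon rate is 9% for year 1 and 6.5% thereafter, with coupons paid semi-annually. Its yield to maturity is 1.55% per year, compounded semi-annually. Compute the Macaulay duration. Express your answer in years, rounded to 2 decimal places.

3.57 years

Periodic yield y = 0.00775. Discount each cash flow and weight by its period:
  t   CF        PV=CF/(1+0.00775)^t    t·PV
  1        22.50        22.3270        22.3270
  2        22.50        22.1553        44.3105
  3        16.25        15.8780        47.6339
  4        16.25        15.7559        63.0234
  5        16.25        15.6347        78.1735
  6        16.25        15.5145        93.0867
  7        16.25        15.3951       107.7660
  8       516.25       485.3305     3,882.6442
  Σ                    607.9909     4,338.9653
Price P = Σ PV = 607.9909.
Macaulay duration = Σ(t·PV) / P = 4,338.9653 / 607.9909 = 7.13656 half-year periods.
In years: 7.13656 / 2 = 3.56828 years.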